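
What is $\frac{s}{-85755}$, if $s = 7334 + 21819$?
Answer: $- \frac{29153}{85755} \approx -0.33996$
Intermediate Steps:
$s = 29153$
$\frac{s}{-85755} = \frac{29153}{-85755} = 29153 \left(- \frac{1}{85755}\right) = - \frac{29153}{85755}$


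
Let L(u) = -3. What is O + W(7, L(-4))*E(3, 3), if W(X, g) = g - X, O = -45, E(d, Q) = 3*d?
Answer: -135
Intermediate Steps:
O + W(7, L(-4))*E(3, 3) = -45 + (-3 - 1*7)*(3*3) = -45 + (-3 - 7)*9 = -45 - 10*9 = -45 - 90 = -135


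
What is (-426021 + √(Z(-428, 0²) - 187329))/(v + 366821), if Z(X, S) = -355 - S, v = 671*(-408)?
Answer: -426021/93053 + 2*I*√46921/93053 ≈ -4.5783 + 0.0046557*I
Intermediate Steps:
v = -273768
(-426021 + √(Z(-428, 0²) - 187329))/(v + 366821) = (-426021 + √((-355 - 1*0²) - 187329))/(-273768 + 366821) = (-426021 + √((-355 - 1*0) - 187329))/93053 = (-426021 + √((-355 + 0) - 187329))*(1/93053) = (-426021 + √(-355 - 187329))*(1/93053) = (-426021 + √(-187684))*(1/93053) = (-426021 + 2*I*√46921)*(1/93053) = -426021/93053 + 2*I*√46921/93053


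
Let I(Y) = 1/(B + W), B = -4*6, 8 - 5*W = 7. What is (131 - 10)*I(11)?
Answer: -605/119 ≈ -5.0840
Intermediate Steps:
W = ⅕ (W = 8/5 - ⅕*7 = 8/5 - 7/5 = ⅕ ≈ 0.20000)
B = -24
I(Y) = -5/119 (I(Y) = 1/(-24 + ⅕) = 1/(-119/5) = -5/119)
(131 - 10)*I(11) = (131 - 10)*(-5/119) = 121*(-5/119) = -605/119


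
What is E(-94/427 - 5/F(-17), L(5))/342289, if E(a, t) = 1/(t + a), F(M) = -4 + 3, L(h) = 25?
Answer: 427/4352546924 ≈ 9.8103e-8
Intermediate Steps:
F(M) = -1
E(a, t) = 1/(a + t)
E(-94/427 - 5/F(-17), L(5))/342289 = 1/(((-94/427 - 5/(-1)) + 25)*342289) = (1/342289)/((-94*1/427 - 5*(-1)) + 25) = (1/342289)/((-94/427 + 5) + 25) = (1/342289)/(2041/427 + 25) = (1/342289)/(12716/427) = (427/12716)*(1/342289) = 427/4352546924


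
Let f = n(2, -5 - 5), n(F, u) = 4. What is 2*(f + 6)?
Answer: 20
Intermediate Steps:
f = 4
2*(f + 6) = 2*(4 + 6) = 2*10 = 20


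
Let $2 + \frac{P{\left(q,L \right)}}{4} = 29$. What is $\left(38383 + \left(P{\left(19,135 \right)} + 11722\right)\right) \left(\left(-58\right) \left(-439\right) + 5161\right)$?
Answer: $1537672699$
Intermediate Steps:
$P{\left(q,L \right)} = 108$ ($P{\left(q,L \right)} = -8 + 4 \cdot 29 = -8 + 116 = 108$)
$\left(38383 + \left(P{\left(19,135 \right)} + 11722\right)\right) \left(\left(-58\right) \left(-439\right) + 5161\right) = \left(38383 + \left(108 + 11722\right)\right) \left(\left(-58\right) \left(-439\right) + 5161\right) = \left(38383 + 11830\right) \left(25462 + 5161\right) = 50213 \cdot 30623 = 1537672699$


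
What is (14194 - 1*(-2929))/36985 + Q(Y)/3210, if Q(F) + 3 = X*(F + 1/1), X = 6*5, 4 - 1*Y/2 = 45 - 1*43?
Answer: 805355/1582958 ≈ 0.50877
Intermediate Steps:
Y = 4 (Y = 8 - 2*(45 - 1*43) = 8 - 2*(45 - 43) = 8 - 2*2 = 8 - 4 = 4)
X = 30
Q(F) = 27 + 30*F (Q(F) = -3 + 30*(F + 1/1) = -3 + 30*(F + 1) = -3 + 30*(1 + F) = -3 + (30 + 30*F) = 27 + 30*F)
(14194 - 1*(-2929))/36985 + Q(Y)/3210 = (14194 - 1*(-2929))/36985 + (27 + 30*4)/3210 = (14194 + 2929)*(1/36985) + (27 + 120)*(1/3210) = 17123*(1/36985) + 147*(1/3210) = 17123/36985 + 49/1070 = 805355/1582958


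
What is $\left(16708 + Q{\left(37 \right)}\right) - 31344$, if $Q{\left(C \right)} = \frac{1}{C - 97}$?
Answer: $- \frac{878161}{60} \approx -14636.0$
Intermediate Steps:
$Q{\left(C \right)} = \frac{1}{-97 + C}$
$\left(16708 + Q{\left(37 \right)}\right) - 31344 = \left(16708 + \frac{1}{-97 + 37}\right) - 31344 = \left(16708 + \frac{1}{-60}\right) - 31344 = \left(16708 - \frac{1}{60}\right) - 31344 = \frac{1002479}{60} - 31344 = - \frac{878161}{60}$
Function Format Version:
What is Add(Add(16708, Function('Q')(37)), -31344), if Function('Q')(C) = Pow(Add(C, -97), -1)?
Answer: Rational(-878161, 60) ≈ -14636.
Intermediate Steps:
Function('Q')(C) = Pow(Add(-97, C), -1)
Add(Add(16708, Function('Q')(37)), -31344) = Add(Add(16708, Pow(Add(-97, 37), -1)), -31344) = Add(Add(16708, Pow(-60, -1)), -31344) = Add(Add(16708, Rational(-1, 60)), -31344) = Add(Rational(1002479, 60), -31344) = Rational(-878161, 60)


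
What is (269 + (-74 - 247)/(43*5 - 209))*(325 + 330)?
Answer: 282305/2 ≈ 1.4115e+5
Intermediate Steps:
(269 + (-74 - 247)/(43*5 - 209))*(325 + 330) = (269 - 321/(215 - 209))*655 = (269 - 321/6)*655 = (269 - 321*⅙)*655 = (269 - 107/2)*655 = (431/2)*655 = 282305/2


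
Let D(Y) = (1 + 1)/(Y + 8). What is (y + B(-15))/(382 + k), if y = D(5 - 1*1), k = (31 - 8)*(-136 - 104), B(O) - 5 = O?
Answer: 59/30828 ≈ 0.0019138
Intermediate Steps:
B(O) = 5 + O
D(Y) = 2/(8 + Y)
k = -5520 (k = 23*(-240) = -5520)
y = ⅙ (y = 2/(8 + (5 - 1*1)) = 2/(8 + (5 - 1)) = 2/(8 + 4) = 2/12 = 2*(1/12) = ⅙ ≈ 0.16667)
(y + B(-15))/(382 + k) = (⅙ + (5 - 15))/(382 - 5520) = (⅙ - 10)/(-5138) = -59/6*(-1/5138) = 59/30828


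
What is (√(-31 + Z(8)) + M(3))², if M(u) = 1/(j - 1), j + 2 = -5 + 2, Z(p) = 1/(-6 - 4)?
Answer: (5 - 3*I*√3110)²/900 ≈ -31.072 - 1.8589*I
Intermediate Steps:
Z(p) = -⅒ (Z(p) = 1/(-10) = -⅒)
j = -5 (j = -2 + (-5 + 2) = -2 - 3 = -5)
M(u) = -⅙ (M(u) = 1/(-5 - 1) = 1/(-6) = -⅙)
(√(-31 + Z(8)) + M(3))² = (√(-31 - ⅒) - ⅙)² = (√(-311/10) - ⅙)² = (I*√3110/10 - ⅙)² = (-⅙ + I*√3110/10)²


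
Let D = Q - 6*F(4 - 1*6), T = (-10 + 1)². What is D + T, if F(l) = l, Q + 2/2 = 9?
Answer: 101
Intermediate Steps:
Q = 8 (Q = -1 + 9 = 8)
T = 81 (T = (-9)² = 81)
D = 20 (D = 8 - 6*(4 - 1*6) = 8 - 6*(4 - 6) = 8 - 6*(-2) = 8 + 12 = 20)
D + T = 20 + 81 = 101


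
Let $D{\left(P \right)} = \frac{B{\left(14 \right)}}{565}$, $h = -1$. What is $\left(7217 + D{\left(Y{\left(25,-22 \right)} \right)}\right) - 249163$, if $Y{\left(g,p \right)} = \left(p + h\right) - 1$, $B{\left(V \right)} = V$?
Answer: $- \frac{136699476}{565} \approx -2.4195 \cdot 10^{5}$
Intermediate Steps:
$Y{\left(g,p \right)} = -2 + p$ ($Y{\left(g,p \right)} = \left(p - 1\right) - 1 = \left(-1 + p\right) - 1 = -2 + p$)
$D{\left(P \right)} = \frac{14}{565}$
$\left(7217 + D{\left(Y{\left(25,-22 \right)} \right)}\right) - 249163 = \left(7217 + \frac{14}{565}\right) - 249163 = \frac{4077619}{565} - 249163 = - \frac{136699476}{565}$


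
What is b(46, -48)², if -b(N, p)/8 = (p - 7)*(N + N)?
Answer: 1638630400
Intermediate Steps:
b(N, p) = -16*N*(-7 + p) (b(N, p) = -8*(p - 7)*(N + N) = -8*(-7 + p)*2*N = -16*N*(-7 + p))
b(46, -48)² = (16*46*(7 - 1*(-48)))² = (16*46*(7 + 48))² = (16*46*55)² = 40480² = 1638630400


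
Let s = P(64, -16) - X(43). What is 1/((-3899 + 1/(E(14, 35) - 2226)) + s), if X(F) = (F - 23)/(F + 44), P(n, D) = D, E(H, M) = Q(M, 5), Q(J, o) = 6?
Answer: -21460/84020843 ≈ -0.00025541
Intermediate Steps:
E(H, M) = 6
X(F) = (-23 + F)/(44 + F)
s = -1412/87 (s = -16 - (-23 + 43)/(44 + 43) = -16 - 20/87 = -1412/87 ≈ -16.230)
1/((-3899 + 1/(E(14, 35) - 2226)) + s) = 1/((-3899 + 1/(6 - 2226)) - 1412/87) = 1/((-3899 + 1/(-2220)) - 1412/87) = 1/((-3899 - 1/2220) - 1412/87) = 1/(-8655781/2220 - 1412/87) = 1/(-84020843/21460) = -21460/84020843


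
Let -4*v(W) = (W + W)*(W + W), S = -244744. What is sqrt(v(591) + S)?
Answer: 5*I*sqrt(23761) ≈ 770.73*I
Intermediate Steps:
v(W) = -W**2 (v(W) = -(W + W)*(W + W)/4 = -2*W*2*W/4 = -W**2)
sqrt(v(591) + S) = sqrt(-1*591**2 - 244744) = sqrt(-1*349281 - 244744) = sqrt(-349281 - 244744) = sqrt(-594025) = 5*I*sqrt(23761)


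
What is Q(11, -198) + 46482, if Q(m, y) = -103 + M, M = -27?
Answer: 46352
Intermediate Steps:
Q(m, y) = -130 (Q(m, y) = -103 - 27 = -130)
Q(11, -198) + 46482 = -130 + 46482 = 46352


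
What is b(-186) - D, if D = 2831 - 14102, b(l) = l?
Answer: 11085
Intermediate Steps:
D = -11271
b(-186) - D = -186 - 1*(-11271) = -186 + 11271 = 11085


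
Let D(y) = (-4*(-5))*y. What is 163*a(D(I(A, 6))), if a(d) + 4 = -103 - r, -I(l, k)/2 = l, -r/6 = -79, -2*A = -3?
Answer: -94703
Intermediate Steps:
A = 3/2 (A = -½*(-3) = 3/2 ≈ 1.5000)
r = 474 (r = -6*(-79) = 474)
I(l, k) = -2*l
D(y) = 20*y
a(d) = -581 (a(d) = -4 + (-103 - 1*474) = -4 + (-103 - 474) = -4 - 577 = -581)
163*a(D(I(A, 6))) = 163*(-581) = -94703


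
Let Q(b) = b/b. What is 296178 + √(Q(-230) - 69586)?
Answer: 296178 + I*√69585 ≈ 2.9618e+5 + 263.79*I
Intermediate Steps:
Q(b) = 1
296178 + √(Q(-230) - 69586) = 296178 + √(1 - 69586) = 296178 + √(-69585) = 296178 + I*√69585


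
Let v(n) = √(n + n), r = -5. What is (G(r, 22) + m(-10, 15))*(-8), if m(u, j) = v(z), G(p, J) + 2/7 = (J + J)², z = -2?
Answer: -108400/7 - 16*I ≈ -15486.0 - 16.0*I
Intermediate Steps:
v(n) = √2*√n (v(n) = √(2*n) = √2*√n)
G(p, J) = -2/7 + 4*J² (G(p, J) = -2/7 + (J + J)² = -2/7 + (2*J)² = -2/7 + 4*J²)
m(u, j) = 2*I (m(u, j) = √2*√(-2) = √2*(I*√2) = 2*I)
(G(r, 22) + m(-10, 15))*(-8) = ((-2/7 + 4*22²) + 2*I)*(-8) = ((-2/7 + 4*484) + 2*I)*(-8) = ((-2/7 + 1936) + 2*I)*(-8) = (13550/7 + 2*I)*(-8) = -108400/7 - 16*I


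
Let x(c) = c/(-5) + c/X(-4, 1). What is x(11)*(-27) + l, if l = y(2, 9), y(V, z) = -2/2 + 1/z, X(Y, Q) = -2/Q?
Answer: 18631/90 ≈ 207.01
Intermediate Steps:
y(V, z) = -1 + 1/z (y(V, z) = -2*1/2 + 1/z = -1 + 1/z)
l = -8/9 (l = (1 - 1*9)/9 = (1 - 9)/9 = (1/9)*(-8) = -8/9 ≈ -0.88889)
x(c) = -7*c/10 (x(c) = c/(-5) + c/((-2/1)) = c*(-1/5) + c/((-2*1)) = -c/5 + c/(-2) = -c/5 + c*(-1/2) = -c/5 - c/2 = -7*c/10)
x(11)*(-27) + l = -7/10*11*(-27) - 8/9 = -77/10*(-27) - 8/9 = 2079/10 - 8/9 = 18631/90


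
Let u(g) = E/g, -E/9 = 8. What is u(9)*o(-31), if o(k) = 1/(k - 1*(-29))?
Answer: 4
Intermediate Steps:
E = -72 (E = -9*8 = -72)
o(k) = 1/(29 + k) (o(k) = 1/(k + 29) = 1/(29 + k))
u(g) = -72/g
u(9)*o(-31) = (-72/9)/(29 - 31) = -72*⅑/(-2) = -8*(-½) = 4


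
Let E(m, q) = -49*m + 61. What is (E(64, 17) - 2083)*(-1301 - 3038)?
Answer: 22380562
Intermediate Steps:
E(m, q) = 61 - 49*m
(E(64, 17) - 2083)*(-1301 - 3038) = ((61 - 49*64) - 2083)*(-1301 - 3038) = ((61 - 3136) - 2083)*(-4339) = (-3075 - 2083)*(-4339) = -5158*(-4339) = 22380562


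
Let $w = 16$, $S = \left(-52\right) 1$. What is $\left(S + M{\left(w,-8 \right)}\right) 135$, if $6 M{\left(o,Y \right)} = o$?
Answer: $-6660$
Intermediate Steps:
$S = -52$
$M{\left(o,Y \right)} = \frac{o}{6}$
$\left(S + M{\left(w,-8 \right)}\right) 135 = \left(-52 + \frac{1}{6} \cdot 16\right) 135 = \left(-52 + \frac{8}{3}\right) 135 = \left(- \frac{148}{3}\right) 135 = -6660$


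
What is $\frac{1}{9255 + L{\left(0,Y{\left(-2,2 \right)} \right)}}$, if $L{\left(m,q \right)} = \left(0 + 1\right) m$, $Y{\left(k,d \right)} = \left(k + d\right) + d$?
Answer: $\frac{1}{9255} \approx 0.00010805$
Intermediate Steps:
$Y{\left(k,d \right)} = k + 2 d$ ($Y{\left(k,d \right)} = \left(d + k\right) + d = k + 2 d$)
$L{\left(m,q \right)} = m$ ($L{\left(m,q \right)} = 1 m = m$)
$\frac{1}{9255 + L{\left(0,Y{\left(-2,2 \right)} \right)}} = \frac{1}{9255 + 0} = \frac{1}{9255}$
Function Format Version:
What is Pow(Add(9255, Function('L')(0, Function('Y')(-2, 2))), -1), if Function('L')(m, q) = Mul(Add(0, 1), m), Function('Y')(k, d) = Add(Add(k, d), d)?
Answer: Rational(1, 9255) ≈ 0.00010805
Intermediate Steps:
Function('Y')(k, d) = Add(k, Mul(2, d)) (Function('Y')(k, d) = Add(Add(d, k), d) = Add(k, Mul(2, d)))
Function('L')(m, q) = m (Function('L')(m, q) = Mul(1, m) = m)
Pow(Add(9255, Function('L')(0, Function('Y')(-2, 2))), -1) = Pow(Add(9255, 0), -1) = Pow(9255, -1) = Rational(1, 9255)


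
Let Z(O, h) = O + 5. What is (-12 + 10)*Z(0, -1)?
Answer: -10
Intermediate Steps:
Z(O, h) = 5 + O
(-12 + 10)*Z(0, -1) = (-12 + 10)*(5 + 0) = -2*5 = -10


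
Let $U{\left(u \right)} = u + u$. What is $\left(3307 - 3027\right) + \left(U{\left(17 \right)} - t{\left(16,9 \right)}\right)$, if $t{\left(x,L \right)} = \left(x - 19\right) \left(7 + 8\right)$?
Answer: $359$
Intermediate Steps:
$U{\left(u \right)} = 2 u$
$t{\left(x,L \right)} = -285 + 15 x$ ($t{\left(x,L \right)} = \left(-19 + x\right) 15 = -285 + 15 x$)
$\left(3307 - 3027\right) + \left(U{\left(17 \right)} - t{\left(16,9 \right)}\right) = \left(3307 - 3027\right) + \left(2 \cdot 17 - \left(-285 + 15 \cdot 16\right)\right) = 280 + \left(34 - \left(-285 + 240\right)\right) = 280 + \left(34 - -45\right) = 280 + \left(34 + 45\right) = 280 + 79 = 359$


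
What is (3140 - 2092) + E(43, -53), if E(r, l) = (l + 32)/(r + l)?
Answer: 10501/10 ≈ 1050.1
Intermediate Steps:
E(r, l) = (32 + l)/(l + r)
(3140 - 2092) + E(43, -53) = (3140 - 2092) + (32 - 53)/(-53 + 43) = 1048 - 21/(-10) = 1048 - 1/10*(-21) = 1048 + 21/10 = 10501/10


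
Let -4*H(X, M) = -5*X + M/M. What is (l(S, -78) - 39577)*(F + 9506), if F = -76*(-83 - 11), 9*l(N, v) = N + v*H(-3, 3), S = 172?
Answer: -658061650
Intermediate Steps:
H(X, M) = -¼ + 5*X/4 (H(X, M) = -(-5*X + M/M)/4 = -(-5*X + 1)/4 = -(1 - 5*X)/4 = -¼ + 5*X/4)
l(N, v) = -4*v/9 + N/9 (l(N, v) = (N + v*(-¼ + (5/4)*(-3)))/9 = (N + v*(-¼ - 15/4))/9 = (N + v*(-4))/9 = (N - 4*v)/9 = -4*v/9 + N/9)
F = 7144 (F = -76*(-94) = 7144)
(l(S, -78) - 39577)*(F + 9506) = ((-4/9*(-78) + (⅑)*172) - 39577)*(7144 + 9506) = ((104/3 + 172/9) - 39577)*16650 = (484/9 - 39577)*16650 = -355709/9*16650 = -658061650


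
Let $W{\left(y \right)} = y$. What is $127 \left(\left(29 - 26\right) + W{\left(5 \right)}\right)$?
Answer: $1016$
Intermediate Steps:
$127 \left(\left(29 - 26\right) + W{\left(5 \right)}\right) = 127 \left(\left(29 - 26\right) + 5\right) = 127 \left(3 + 5\right) = 127 \cdot 8 = 1016$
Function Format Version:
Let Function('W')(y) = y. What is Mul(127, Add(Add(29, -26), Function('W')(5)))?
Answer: 1016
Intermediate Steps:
Mul(127, Add(Add(29, -26), Function('W')(5))) = Mul(127, Add(Add(29, -26), 5)) = Mul(127, Add(3, 5)) = Mul(127, 8) = 1016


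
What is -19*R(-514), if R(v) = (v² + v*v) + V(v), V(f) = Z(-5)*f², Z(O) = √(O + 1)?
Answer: -10039448 - 10039448*I ≈ -1.0039e+7 - 1.0039e+7*I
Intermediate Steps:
Z(O) = √(1 + O)
V(f) = 2*I*f² (V(f) = √(1 - 5)*f² = √(-4)*f² = (2*I)*f² = 2*I*f²)
R(v) = 2*v² + 2*I*v² (R(v) = (v² + v*v) + 2*I*v² = (v² + v²) + 2*I*v² = 2*v² + 2*I*v²)
-19*R(-514) = -38*(-514)²*(1 + I) = -38*264196*(1 + I) = -19*(528392 + 528392*I) = -10039448 - 10039448*I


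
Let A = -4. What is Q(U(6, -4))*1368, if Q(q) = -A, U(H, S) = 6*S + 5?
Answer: 5472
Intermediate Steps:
U(H, S) = 5 + 6*S
Q(q) = 4 (Q(q) = -1*(-4) = 4)
Q(U(6, -4))*1368 = 4*1368 = 5472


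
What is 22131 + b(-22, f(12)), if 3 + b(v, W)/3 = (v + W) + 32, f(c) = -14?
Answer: 22110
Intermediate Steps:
b(v, W) = 87 + 3*W + 3*v (b(v, W) = -9 + 3*((v + W) + 32) = -9 + 3*((W + v) + 32) = -9 + 3*(32 + W + v) = -9 + (96 + 3*W + 3*v) = 87 + 3*W + 3*v)
22131 + b(-22, f(12)) = 22131 + (87 + 3*(-14) + 3*(-22)) = 22131 + (87 - 42 - 66) = 22131 - 21 = 22110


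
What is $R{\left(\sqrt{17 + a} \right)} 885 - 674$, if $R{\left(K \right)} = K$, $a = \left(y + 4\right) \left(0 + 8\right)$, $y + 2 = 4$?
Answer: $-674 + 885 \sqrt{65} \approx 6461.1$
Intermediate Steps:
$y = 2$ ($y = -2 + 4 = 2$)
$a = 48$ ($a = \left(2 + 4\right) \left(0 + 8\right) = 6 \cdot 8 = 48$)
$R{\left(\sqrt{17 + a} \right)} 885 - 674 = \sqrt{17 + 48} \cdot 885 - 674 = \sqrt{65} \cdot 885 - 674 = 885 \sqrt{65} - 674 = -674 + 885 \sqrt{65}$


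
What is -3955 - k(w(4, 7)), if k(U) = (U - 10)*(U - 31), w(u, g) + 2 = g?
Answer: -4085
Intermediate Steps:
w(u, g) = -2 + g
k(U) = (-31 + U)*(-10 + U) (k(U) = (-10 + U)*(-31 + U) = (-31 + U)*(-10 + U))
-3955 - k(w(4, 7)) = -3955 - (310 + (-2 + 7)² - 41*(-2 + 7)) = -3955 - (310 + 5² - 41*5) = -3955 - (310 + 25 - 205) = -3955 - 1*130 = -3955 - 130 = -4085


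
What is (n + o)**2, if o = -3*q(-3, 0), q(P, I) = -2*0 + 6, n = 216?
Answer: 39204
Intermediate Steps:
q(P, I) = 6 (q(P, I) = 0 + 6 = 6)
o = -18 (o = -3*6 = -18)
(n + o)**2 = (216 - 18)**2 = 198**2 = 39204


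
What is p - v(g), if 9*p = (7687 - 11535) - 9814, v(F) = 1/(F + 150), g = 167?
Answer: -481207/317 ≈ -1518.0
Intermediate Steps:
v(F) = 1/(150 + F)
p = -1518 (p = ((7687 - 11535) - 9814)/9 = (-3848 - 9814)/9 = (1/9)*(-13662) = -1518)
p - v(g) = -1518 - 1/(150 + 167) = -1518 - 1/317 = -481207/317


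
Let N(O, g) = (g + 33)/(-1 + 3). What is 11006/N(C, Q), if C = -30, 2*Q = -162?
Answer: -5503/12 ≈ -458.58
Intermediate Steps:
Q = -81 (Q = (1/2)*(-162) = -81)
N(O, g) = 33/2 + g/2 (N(O, g) = (33 + g)/2 = (33 + g)*(1/2) = 33/2 + g/2)
11006/N(C, Q) = 11006/(33/2 + (1/2)*(-81)) = 11006/(33/2 - 81/2) = 11006/(-24) = 11006*(-1/24) = -5503/12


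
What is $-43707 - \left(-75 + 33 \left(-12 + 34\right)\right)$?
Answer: $-44358$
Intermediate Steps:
$-43707 - \left(-75 + 33 \left(-12 + 34\right)\right) = -43707 - \left(-75 + 33 \cdot 22\right) = -43707 - \left(-75 + 726\right) = -43707 - 651 = -44358$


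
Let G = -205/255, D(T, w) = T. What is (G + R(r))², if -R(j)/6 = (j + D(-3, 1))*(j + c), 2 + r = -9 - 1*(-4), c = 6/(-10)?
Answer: 542750209/2601 ≈ 2.0867e+5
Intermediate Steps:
c = -⅗ (c = 6*(-⅒) = -⅗ ≈ -0.60000)
r = -7 (r = -2 + (-9 - 1*(-4)) = -2 + (-9 + 4) = -2 - 5 = -7)
G = -41/51 (G = -205*1/255 = -41/51 ≈ -0.80392)
R(j) = -6*(-3 + j)*(-⅗ + j) (R(j) = -6*(j - 3)*(j - ⅗) = -6*(-3 + j)*(-⅗ + j))
(G + R(r))² = (-41/51 + (-54/5 - 6*(-7)² + (108/5)*(-7)))² = (-41/51 + (-54/5 - 6*49 - 756/5))² = (-41/51 + (-54/5 - 294 - 756/5))² = (-41/51 - 456)² = (-23297/51)² = 542750209/2601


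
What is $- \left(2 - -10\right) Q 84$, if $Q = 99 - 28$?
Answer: $-71568$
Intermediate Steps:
$Q = 71$
$- \left(2 - -10\right) Q 84 = - \left(2 - -10\right) 71 \cdot 84 = - \left(2 + 10\right) 71 \cdot 84 = - 12 \cdot 71 \cdot 84 = - 852 \cdot 84 = \left(-1\right) 71568 = -71568$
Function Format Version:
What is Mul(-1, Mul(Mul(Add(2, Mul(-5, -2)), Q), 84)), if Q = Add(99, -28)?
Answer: -71568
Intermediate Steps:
Q = 71
Mul(-1, Mul(Mul(Add(2, Mul(-5, -2)), Q), 84)) = Mul(-1, Mul(Mul(Add(2, Mul(-5, -2)), 71), 84)) = Mul(-1, Mul(Mul(Add(2, 10), 71), 84)) = Mul(-1, Mul(Mul(12, 71), 84)) = Mul(-1, Mul(852, 84)) = Mul(-1, 71568) = -71568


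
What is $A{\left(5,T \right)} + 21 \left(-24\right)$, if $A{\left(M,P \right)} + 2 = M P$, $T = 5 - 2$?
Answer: $-491$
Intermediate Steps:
$T = 3$ ($T = 5 - 2 = 3$)
$A{\left(M,P \right)} = -2 + M P$
$A{\left(5,T \right)} + 21 \left(-24\right) = \left(-2 + 5 \cdot 3\right) + 21 \left(-24\right) = \left(-2 + 15\right) - 504 = 13 - 504 = -491$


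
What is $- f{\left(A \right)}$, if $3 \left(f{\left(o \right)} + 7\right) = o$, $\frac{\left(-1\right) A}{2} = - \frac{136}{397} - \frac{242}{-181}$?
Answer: $\frac{1651913}{215571} \approx 7.663$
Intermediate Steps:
$A = - \frac{142916}{71857}$ ($A = - 2 \left(- \frac{136}{397} - \frac{242}{-181}\right) = - 2 \left(\left(-136\right) \frac{1}{397} - - \frac{242}{181}\right) = - 2 \left(- \frac{136}{397} + \frac{242}{181}\right) = \left(-2\right) \frac{71458}{71857} = - \frac{142916}{71857} \approx -1.9889$)
$f{\left(o \right)} = -7 + \frac{o}{3}$
$- f{\left(A \right)} = - (-7 + \frac{1}{3} \left(- \frac{142916}{71857}\right)) = - (-7 - \frac{142916}{215571}) = \left(-1\right) \left(- \frac{1651913}{215571}\right) = \frac{1651913}{215571}$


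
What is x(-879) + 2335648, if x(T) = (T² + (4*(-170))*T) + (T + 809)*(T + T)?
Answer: 3829069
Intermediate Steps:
x(T) = T² - 680*T + 2*T*(809 + T) (x(T) = (T² - 680*T) + (809 + T)*(2*T) = (T² - 680*T) + 2*T*(809 + T) = T² - 680*T + 2*T*(809 + T))
x(-879) + 2335648 = -879*(938 + 3*(-879)) + 2335648 = -879*(938 - 2637) + 2335648 = -879*(-1699) + 2335648 = 1493421 + 2335648 = 3829069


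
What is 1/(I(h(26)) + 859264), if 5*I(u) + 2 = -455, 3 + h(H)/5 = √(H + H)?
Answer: 5/4295863 ≈ 1.1639e-6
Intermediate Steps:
h(H) = -15 + 5*√2*√H (h(H) = -15 + 5*√(H + H) = -15 + 5*√(2*H) = -15 + 5*(√2*√H) = -15 + 5*√2*√H)
I(u) = -457/5 (I(u) = -⅖ + (⅕)*(-455) = -⅖ - 91 = -457/5)
1/(I(h(26)) + 859264) = 1/(-457/5 + 859264) = 1/(4295863/5) = 5/4295863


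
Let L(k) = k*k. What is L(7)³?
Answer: 117649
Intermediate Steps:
L(k) = k²
L(7)³ = (7²)³ = 49³ = 117649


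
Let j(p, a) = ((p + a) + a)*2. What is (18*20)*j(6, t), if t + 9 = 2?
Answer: -5760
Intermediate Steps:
t = -7 (t = -9 + 2 = -7)
j(p, a) = 2*p + 4*a (j(p, a) = ((a + p) + a)*2 = (p + 2*a)*2 = 2*p + 4*a)
(18*20)*j(6, t) = (18*20)*(2*6 + 4*(-7)) = 360*(12 - 28) = 360*(-16) = -5760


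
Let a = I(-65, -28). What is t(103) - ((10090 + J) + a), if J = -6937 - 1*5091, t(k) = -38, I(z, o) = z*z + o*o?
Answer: -3109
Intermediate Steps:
I(z, o) = o**2 + z**2 (I(z, o) = z**2 + o**2 = o**2 + z**2)
a = 5009 (a = (-28)**2 + (-65)**2 = 784 + 4225 = 5009)
J = -12028 (J = -6937 - 5091 = -12028)
t(103) - ((10090 + J) + a) = -38 - ((10090 - 12028) + 5009) = -38 - (-1938 + 5009) = -38 - 1*3071 = -38 - 3071 = -3109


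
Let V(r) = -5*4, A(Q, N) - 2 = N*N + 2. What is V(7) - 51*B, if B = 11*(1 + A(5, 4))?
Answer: -11801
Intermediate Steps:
A(Q, N) = 4 + N**2 (A(Q, N) = 2 + (N*N + 2) = 2 + (N**2 + 2) = 2 + (2 + N**2) = 4 + N**2)
V(r) = -20
B = 231 (B = 11*(1 + (4 + 4**2)) = 11*(1 + (4 + 16)) = 11*(1 + 20) = 11*21 = 231)
V(7) - 51*B = -20 - 51*231 = -20 - 11781 = -11801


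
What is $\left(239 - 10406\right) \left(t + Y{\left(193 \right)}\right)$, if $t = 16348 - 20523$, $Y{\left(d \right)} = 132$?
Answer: $41105181$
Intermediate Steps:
$t = -4175$ ($t = 16348 - 20523 = -4175$)
$\left(239 - 10406\right) \left(t + Y{\left(193 \right)}\right) = \left(239 - 10406\right) \left(-4175 + 132\right) = \left(-10167\right) \left(-4043\right) = 41105181$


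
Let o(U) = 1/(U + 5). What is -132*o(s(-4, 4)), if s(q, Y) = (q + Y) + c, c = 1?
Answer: -22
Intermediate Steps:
s(q, Y) = 1 + Y + q (s(q, Y) = (q + Y) + 1 = (Y + q) + 1 = 1 + Y + q)
o(U) = 1/(5 + U)
-132*o(s(-4, 4)) = -132/(5 + (1 + 4 - 4)) = -132/(5 + 1) = -132/6 = -132*⅙ = -22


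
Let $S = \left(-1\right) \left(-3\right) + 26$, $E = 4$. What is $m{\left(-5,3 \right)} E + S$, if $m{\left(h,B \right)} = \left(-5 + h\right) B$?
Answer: $-91$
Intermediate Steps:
$m{\left(h,B \right)} = B \left(-5 + h\right)$
$S = 29$ ($S = 3 + 26 = 29$)
$m{\left(-5,3 \right)} E + S = 3 \left(-5 - 5\right) 4 + 29 = 3 \left(-10\right) 4 + 29 = \left(-30\right) 4 + 29 = -120 + 29 = -91$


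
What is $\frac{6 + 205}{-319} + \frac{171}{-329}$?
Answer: $- \frac{123968}{104951} \approx -1.1812$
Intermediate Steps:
$\frac{6 + 205}{-319} + \frac{171}{-329} = 211 \left(- \frac{1}{319}\right) + 171 \left(- \frac{1}{329}\right) = - \frac{211}{319} - \frac{171}{329} = - \frac{123968}{104951}$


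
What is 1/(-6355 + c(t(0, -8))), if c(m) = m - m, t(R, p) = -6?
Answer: -1/6355 ≈ -0.00015736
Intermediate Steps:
c(m) = 0
1/(-6355 + c(t(0, -8))) = 1/(-6355 + 0) = 1/(-6355) = -1/6355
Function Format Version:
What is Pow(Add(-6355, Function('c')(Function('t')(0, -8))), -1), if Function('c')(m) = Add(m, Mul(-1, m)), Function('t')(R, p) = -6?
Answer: Rational(-1, 6355) ≈ -0.00015736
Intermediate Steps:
Function('c')(m) = 0
Pow(Add(-6355, Function('c')(Function('t')(0, -8))), -1) = Pow(Add(-6355, 0), -1) = Pow(-6355, -1) = Rational(-1, 6355)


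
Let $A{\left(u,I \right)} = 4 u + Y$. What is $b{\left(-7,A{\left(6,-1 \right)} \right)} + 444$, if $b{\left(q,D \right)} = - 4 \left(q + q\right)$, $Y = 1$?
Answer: $500$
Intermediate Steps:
$A{\left(u,I \right)} = 1 + 4 u$ ($A{\left(u,I \right)} = 4 u + 1 = 1 + 4 u$)
$b{\left(q,D \right)} = - 8 q$ ($b{\left(q,D \right)} = - 4 \cdot 2 q = - 8 q$)
$b{\left(-7,A{\left(6,-1 \right)} \right)} + 444 = \left(-8\right) \left(-7\right) + 444 = 56 + 444 = 500$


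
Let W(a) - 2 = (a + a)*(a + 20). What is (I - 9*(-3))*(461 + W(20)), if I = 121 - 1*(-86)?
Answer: 482742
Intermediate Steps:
I = 207 (I = 121 + 86 = 207)
W(a) = 2 + 2*a*(20 + a) (W(a) = 2 + (a + a)*(a + 20) = 2 + (2*a)*(20 + a) = 2 + 2*a*(20 + a))
(I - 9*(-3))*(461 + W(20)) = (207 - 9*(-3))*(461 + (2 + 2*20**2 + 40*20)) = (207 + 27)*(461 + (2 + 2*400 + 800)) = 234*(461 + (2 + 800 + 800)) = 234*(461 + 1602) = 234*2063 = 482742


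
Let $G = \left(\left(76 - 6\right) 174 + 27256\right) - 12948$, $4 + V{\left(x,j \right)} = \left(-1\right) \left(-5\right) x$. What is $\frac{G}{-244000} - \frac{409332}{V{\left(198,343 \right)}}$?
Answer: $- \frac{6243945323}{15036500} \approx -415.25$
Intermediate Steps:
$V{\left(x,j \right)} = -4 + 5 x$ ($V{\left(x,j \right)} = -4 + \left(-1\right) \left(-5\right) x = -4 + 5 x$)
$G = 26488$ ($G = \left(\left(76 - 6\right) 174 + 27256\right) - 12948 = \left(70 \cdot 174 + 27256\right) - 12948 = \left(12180 + 27256\right) - 12948 = 39436 - 12948 = 26488$)
$\frac{G}{-244000} - \frac{409332}{V{\left(198,343 \right)}} = \frac{26488}{-244000} - \frac{409332}{-4 + 5 \cdot 198} = 26488 \left(- \frac{1}{244000}\right) - \frac{409332}{-4 + 990} = - \frac{3311}{30500} - \frac{409332}{986} = - \frac{3311}{30500} - \frac{204666}{493} = - \frac{6243945323}{15036500}$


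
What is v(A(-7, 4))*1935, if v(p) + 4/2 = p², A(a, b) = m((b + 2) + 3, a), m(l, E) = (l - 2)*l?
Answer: 7676145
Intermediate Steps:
m(l, E) = l*(-2 + l) (m(l, E) = (-2 + l)*l = l*(-2 + l))
A(a, b) = (3 + b)*(5 + b) (A(a, b) = ((b + 2) + 3)*(-2 + ((b + 2) + 3)) = ((2 + b) + 3)*(-2 + ((2 + b) + 3)) = (5 + b)*(-2 + (5 + b)) = (5 + b)*(3 + b) = (3 + b)*(5 + b))
v(p) = -2 + p²
v(A(-7, 4))*1935 = (-2 + ((3 + 4)*(5 + 4))²)*1935 = (-2 + (7*9)²)*1935 = (-2 + 63²)*1935 = (-2 + 3969)*1935 = 3967*1935 = 7676145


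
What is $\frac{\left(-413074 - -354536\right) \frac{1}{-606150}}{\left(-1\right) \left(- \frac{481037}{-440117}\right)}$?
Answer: $- \frac{12881784473}{145790288775} \approx -0.088358$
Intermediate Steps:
$\frac{\left(-413074 - -354536\right) \frac{1}{-606150}}{\left(-1\right) \left(- \frac{481037}{-440117}\right)} = \frac{\left(-413074 + 354536\right) \left(- \frac{1}{606150}\right)}{\left(-1\right) \left(\left(-481037\right) \left(- \frac{1}{440117}\right)\right)} = \frac{\left(-58538\right) \left(- \frac{1}{606150}\right)}{\left(-1\right) \frac{481037}{440117}} = \frac{29269}{303075 \left(- \frac{481037}{440117}\right)} = \frac{29269}{303075} \left(- \frac{440117}{481037}\right) = - \frac{12881784473}{145790288775}$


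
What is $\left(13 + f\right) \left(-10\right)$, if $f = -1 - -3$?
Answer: $-150$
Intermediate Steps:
$f = 2$ ($f = -1 + 3 = 2$)
$\left(13 + f\right) \left(-10\right) = \left(13 + 2\right) \left(-10\right) = 15 \left(-10\right) = -150$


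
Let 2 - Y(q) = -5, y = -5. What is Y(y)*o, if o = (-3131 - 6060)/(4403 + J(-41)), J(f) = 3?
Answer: -64337/4406 ≈ -14.602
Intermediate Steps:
Y(q) = 7 (Y(q) = 2 - 1*(-5) = 2 + 5 = 7)
o = -9191/4406 (o = (-3131 - 6060)/(4403 + 3) = -9191/4406 ≈ -2.0860)
Y(y)*o = 7*(-9191/4406) = -64337/4406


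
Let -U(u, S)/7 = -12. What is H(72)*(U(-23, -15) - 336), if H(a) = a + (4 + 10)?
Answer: -21672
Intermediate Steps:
U(u, S) = 84 (U(u, S) = -7*(-12) = 84)
H(a) = 14 + a (H(a) = a + 14 = 14 + a)
H(72)*(U(-23, -15) - 336) = (14 + 72)*(84 - 336) = 86*(-252) = -21672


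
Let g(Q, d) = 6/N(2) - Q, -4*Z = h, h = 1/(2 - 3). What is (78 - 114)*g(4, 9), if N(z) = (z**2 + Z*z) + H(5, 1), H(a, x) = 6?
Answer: 864/7 ≈ 123.43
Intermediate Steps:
h = -1 (h = 1/(-1) = -1)
Z = 1/4 (Z = -1/4*(-1) = 1/4 ≈ 0.25000)
N(z) = 6 + z**2 + z/4 (N(z) = (z**2 + z/4) + 6 = 6 + z**2 + z/4)
g(Q, d) = 4/7 - Q (g(Q, d) = 6/(6 + 2**2 + (1/4)*2) - Q = 6/(6 + 4 + 1/2) - Q = 6/(21/2) - Q = 6*(2/21) - Q = 4/7 - Q)
(78 - 114)*g(4, 9) = (78 - 114)*(4/7 - 1*4) = -36*(4/7 - 4) = -36*(-24/7) = 864/7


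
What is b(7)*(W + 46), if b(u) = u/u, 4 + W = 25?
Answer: 67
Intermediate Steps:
W = 21 (W = -4 + 25 = 21)
b(u) = 1
b(7)*(W + 46) = 1*(21 + 46) = 1*67 = 67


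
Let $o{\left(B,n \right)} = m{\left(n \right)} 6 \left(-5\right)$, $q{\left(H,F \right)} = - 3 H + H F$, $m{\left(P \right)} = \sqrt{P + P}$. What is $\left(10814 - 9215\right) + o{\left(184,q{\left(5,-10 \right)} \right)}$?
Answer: $1599 - 30 i \sqrt{130} \approx 1599.0 - 342.05 i$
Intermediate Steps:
$m{\left(P \right)} = \sqrt{2} \sqrt{P}$ ($m{\left(P \right)} = \sqrt{2 P} = \sqrt{2} \sqrt{P}$)
$q{\left(H,F \right)} = - 3 H + F H$
$o{\left(B,n \right)} = - 30 \sqrt{2} \sqrt{n}$ ($o{\left(B,n \right)} = \sqrt{2} \sqrt{n} 6 \left(-5\right) = 6 \sqrt{2} \sqrt{n} \left(-5\right) = - 30 \sqrt{2} \sqrt{n}$)
$\left(10814 - 9215\right) + o{\left(184,q{\left(5,-10 \right)} \right)} = \left(10814 - 9215\right) - 30 \sqrt{2} \sqrt{5 \left(-3 - 10\right)} = 1599 - 30 \sqrt{2} \sqrt{5 \left(-13\right)} = 1599 - 30 \sqrt{2} \sqrt{-65} = 1599 - 30 \sqrt{2} i \sqrt{65} = 1599 - 30 i \sqrt{130}$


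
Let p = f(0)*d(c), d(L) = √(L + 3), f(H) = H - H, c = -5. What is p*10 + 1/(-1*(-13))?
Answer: 1/13 ≈ 0.076923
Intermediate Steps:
f(H) = 0
d(L) = √(3 + L)
p = 0 (p = 0*√(3 - 5) = 0*√(-2) = 0*(I*√2) = 0)
p*10 + 1/(-1*(-13)) = 0*10 + 1/(-1*(-13)) = 0 + 1/13 = 1/13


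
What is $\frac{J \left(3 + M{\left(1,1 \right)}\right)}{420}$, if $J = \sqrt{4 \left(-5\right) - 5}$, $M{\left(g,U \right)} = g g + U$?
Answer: $\frac{5 i}{84} \approx 0.059524 i$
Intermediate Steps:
$M{\left(g,U \right)} = U + g^{2}$ ($M{\left(g,U \right)} = g^{2} + U = U + g^{2}$)
$J = 5 i$ ($J = \sqrt{-20 - 5} = \sqrt{-25} = 5 i \approx 5.0 i$)
$\frac{J \left(3 + M{\left(1,1 \right)}\right)}{420} = \frac{5 i \left(3 + \left(1 + 1^{2}\right)\right)}{420} = 5 i \left(3 + \left(1 + 1\right)\right) \frac{1}{420} = 5 i \left(3 + 2\right) \frac{1}{420} = 5 i 5 \cdot \frac{1}{420} = 25 i \frac{1}{420} = \frac{5 i}{84}$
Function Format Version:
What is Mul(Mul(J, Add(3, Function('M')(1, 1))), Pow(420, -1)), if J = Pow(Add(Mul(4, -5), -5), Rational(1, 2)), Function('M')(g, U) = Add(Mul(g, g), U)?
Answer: Mul(Rational(5, 84), I) ≈ Mul(0.059524, I)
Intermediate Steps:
Function('M')(g, U) = Add(U, Pow(g, 2)) (Function('M')(g, U) = Add(Pow(g, 2), U) = Add(U, Pow(g, 2)))
J = Mul(5, I) (J = Pow(Add(-20, -5), Rational(1, 2)) = Pow(-25, Rational(1, 2)) = Mul(5, I) ≈ Mul(5.0000, I))
Mul(Mul(J, Add(3, Function('M')(1, 1))), Pow(420, -1)) = Mul(Mul(Mul(5, I), Add(3, Add(1, Pow(1, 2)))), Pow(420, -1)) = Mul(Mul(Mul(5, I), Add(3, Add(1, 1))), Rational(1, 420)) = Mul(Mul(Mul(5, I), Add(3, 2)), Rational(1, 420)) = Mul(Mul(Mul(5, I), 5), Rational(1, 420)) = Mul(Mul(25, I), Rational(1, 420)) = Mul(Rational(5, 84), I)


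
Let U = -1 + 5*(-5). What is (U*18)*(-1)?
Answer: 468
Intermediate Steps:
U = -26 (U = -1 - 25 = -26)
(U*18)*(-1) = -26*18*(-1) = -468*(-1) = 468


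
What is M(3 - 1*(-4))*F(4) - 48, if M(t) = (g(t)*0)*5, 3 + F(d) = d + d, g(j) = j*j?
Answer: -48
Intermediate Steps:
g(j) = j²
F(d) = -3 + 2*d (F(d) = -3 + (d + d) = -3 + 2*d)
M(t) = 0 (M(t) = (t²*0)*5 = 0*5 = 0)
M(3 - 1*(-4))*F(4) - 48 = 0*(-3 + 2*4) - 48 = 0*(-3 + 8) - 48 = 0*5 - 48 = 0 - 48 = -48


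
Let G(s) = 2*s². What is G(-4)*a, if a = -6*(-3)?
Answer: 576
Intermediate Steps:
a = 18
G(-4)*a = (2*(-4)²)*18 = (2*16)*18 = 32*18 = 576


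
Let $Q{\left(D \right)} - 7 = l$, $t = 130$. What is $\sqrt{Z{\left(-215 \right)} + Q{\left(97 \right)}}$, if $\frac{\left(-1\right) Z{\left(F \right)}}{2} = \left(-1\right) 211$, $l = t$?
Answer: $\sqrt{559} \approx 23.643$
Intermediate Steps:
$l = 130$
$Q{\left(D \right)} = 137$ ($Q{\left(D \right)} = 7 + 130 = 137$)
$Z{\left(F \right)} = 422$ ($Z{\left(F \right)} = - 2 \left(\left(-1\right) 211\right) = \left(-2\right) \left(-211\right) = 422$)
$\sqrt{Z{\left(-215 \right)} + Q{\left(97 \right)}} = \sqrt{422 + 137} = \sqrt{559}$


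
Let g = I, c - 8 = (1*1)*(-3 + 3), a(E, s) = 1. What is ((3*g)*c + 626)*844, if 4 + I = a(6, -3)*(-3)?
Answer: 386552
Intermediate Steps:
c = 8 (c = 8 + (1*1)*(-3 + 3) = 8 + 1*0 = 8 + 0 = 8)
I = -7 (I = -4 + 1*(-3) = -4 - 3 = -7)
g = -7
((3*g)*c + 626)*844 = ((3*(-7))*8 + 626)*844 = (-21*8 + 626)*844 = (-168 + 626)*844 = 458*844 = 386552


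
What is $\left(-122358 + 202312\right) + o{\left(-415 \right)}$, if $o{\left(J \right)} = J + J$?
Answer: $79124$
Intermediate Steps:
$o{\left(J \right)} = 2 J$
$\left(-122358 + 202312\right) + o{\left(-415 \right)} = \left(-122358 + 202312\right) + 2 \left(-415\right) = 79954 - 830 = 79124$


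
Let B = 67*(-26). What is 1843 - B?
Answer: 3585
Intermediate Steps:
B = -1742
1843 - B = 1843 - 1*(-1742) = 1843 + 1742 = 3585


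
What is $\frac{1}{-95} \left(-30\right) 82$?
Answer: $\frac{492}{19} \approx 25.895$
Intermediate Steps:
$\frac{1}{-95} \left(-30\right) 82 = \left(- \frac{1}{95}\right) \left(-30\right) 82 = \frac{6}{19} \cdot 82 = \frac{492}{19}$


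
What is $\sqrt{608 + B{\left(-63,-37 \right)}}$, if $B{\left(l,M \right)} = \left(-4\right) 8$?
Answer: $24$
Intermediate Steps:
$B{\left(l,M \right)} = -32$
$\sqrt{608 + B{\left(-63,-37 \right)}} = \sqrt{608 - 32} = \sqrt{576} = 24$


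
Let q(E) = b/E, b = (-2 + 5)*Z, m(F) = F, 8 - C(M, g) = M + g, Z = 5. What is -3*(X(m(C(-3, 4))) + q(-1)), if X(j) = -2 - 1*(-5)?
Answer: 36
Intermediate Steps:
C(M, g) = 8 - M - g (C(M, g) = 8 - (M + g) = 8 + (-M - g) = 8 - M - g)
X(j) = 3 (X(j) = -2 + 5 = 3)
b = 15 (b = (-2 + 5)*5 = 3*5 = 15)
q(E) = 15/E
-3*(X(m(C(-3, 4))) + q(-1)) = -3*(3 + 15/(-1)) = -3*(3 + 15*(-1)) = -3*(3 - 15) = -3*(-12) = 36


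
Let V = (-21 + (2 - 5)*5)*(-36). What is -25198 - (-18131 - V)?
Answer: -5771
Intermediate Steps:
V = 1296 (V = (-21 - 3*5)*(-36) = (-21 - 15)*(-36) = -36*(-36) = 1296)
-25198 - (-18131 - V) = -25198 - (-18131 - 1*1296) = -25198 - (-18131 - 1296) = -25198 - 1*(-19427) = -25198 + 19427 = -5771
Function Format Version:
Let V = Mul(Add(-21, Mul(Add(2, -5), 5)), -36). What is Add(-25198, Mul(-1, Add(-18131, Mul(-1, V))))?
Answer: -5771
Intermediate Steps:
V = 1296 (V = Mul(Add(-21, Mul(-3, 5)), -36) = Mul(Add(-21, -15), -36) = Mul(-36, -36) = 1296)
Add(-25198, Mul(-1, Add(-18131, Mul(-1, V)))) = Add(-25198, Mul(-1, Add(-18131, Mul(-1, 1296)))) = Add(-25198, Mul(-1, Add(-18131, -1296))) = Add(-25198, Mul(-1, -19427)) = Add(-25198, 19427) = -5771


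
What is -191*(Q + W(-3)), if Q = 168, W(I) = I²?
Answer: -33807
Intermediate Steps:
-191*(Q + W(-3)) = -191*(168 + (-3)²) = -191*(168 + 9) = -191*177 = -33807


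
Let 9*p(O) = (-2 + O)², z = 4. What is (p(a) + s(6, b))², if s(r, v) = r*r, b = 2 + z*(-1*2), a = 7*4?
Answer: 1000000/81 ≈ 12346.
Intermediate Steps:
a = 28
p(O) = (-2 + O)²/9
b = -6 (b = 2 + 4*(-1*2) = 2 + 4*(-2) = 2 - 8 = -6)
s(r, v) = r²
(p(a) + s(6, b))² = ((-2 + 28)²/9 + 6²)² = ((⅑)*26² + 36)² = ((⅑)*676 + 36)² = (676/9 + 36)² = (1000/9)² = 1000000/81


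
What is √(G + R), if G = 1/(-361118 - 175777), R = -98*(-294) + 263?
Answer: 2*√232806950201805/178965 ≈ 170.51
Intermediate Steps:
R = 29075 (R = 28812 + 263 = 29075)
G = -1/536895 (G = 1/(-536895) = -1/536895 ≈ -1.8626e-6)
√(G + R) = √(-1/536895 + 29075) = √(15610222124/536895) = 2*√232806950201805/178965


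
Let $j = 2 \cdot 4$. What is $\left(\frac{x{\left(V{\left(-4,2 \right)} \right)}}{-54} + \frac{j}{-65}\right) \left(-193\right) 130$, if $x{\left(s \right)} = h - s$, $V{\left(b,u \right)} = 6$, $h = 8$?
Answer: $\frac{108466}{27} \approx 4017.3$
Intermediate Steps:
$j = 8$
$x{\left(s \right)} = 8 - s$
$\left(\frac{x{\left(V{\left(-4,2 \right)} \right)}}{-54} + \frac{j}{-65}\right) \left(-193\right) 130 = \left(\frac{8 - 6}{-54} + \frac{8}{-65}\right) \left(-193\right) 130 = \left(\left(8 - 6\right) \left(- \frac{1}{54}\right) + 8 \left(- \frac{1}{65}\right)\right) \left(-193\right) 130 = \left(2 \left(- \frac{1}{54}\right) - \frac{8}{65}\right) \left(-193\right) 130 = \left(- \frac{1}{27} - \frac{8}{65}\right) \left(-193\right) 130 = \left(- \frac{281}{1755}\right) \left(-193\right) 130 = \frac{54233}{1755} \cdot 130 = \frac{108466}{27}$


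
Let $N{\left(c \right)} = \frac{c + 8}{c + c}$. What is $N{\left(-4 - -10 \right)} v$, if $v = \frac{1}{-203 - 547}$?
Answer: $- \frac{7}{4500} \approx -0.0015556$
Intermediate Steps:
$N{\left(c \right)} = \frac{8 + c}{2 c}$
$v = - \frac{1}{750}$ ($v = \frac{1}{-750} = - \frac{1}{750} \approx -0.0013333$)
$N{\left(-4 - -10 \right)} v = \frac{8 - -6}{2 \left(-4 - -10\right)} \left(- \frac{1}{750}\right) = \frac{8 + \left(-4 + 10\right)}{2 \left(-4 + 10\right)} \left(- \frac{1}{750}\right) = \frac{8 + 6}{2 \cdot 6} \left(- \frac{1}{750}\right) = \frac{1}{2} \cdot \frac{1}{6} \cdot 14 \left(- \frac{1}{750}\right) = \frac{7}{6} \left(- \frac{1}{750}\right) = - \frac{7}{4500}$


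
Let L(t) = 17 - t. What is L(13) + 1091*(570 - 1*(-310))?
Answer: 960084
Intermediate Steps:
L(13) + 1091*(570 - 1*(-310)) = (17 - 1*13) + 1091*(570 - 1*(-310)) = (17 - 13) + 1091*(570 + 310) = 4 + 1091*880 = 4 + 960080 = 960084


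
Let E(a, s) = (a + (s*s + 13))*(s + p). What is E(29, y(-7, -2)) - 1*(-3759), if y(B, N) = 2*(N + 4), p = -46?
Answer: 1323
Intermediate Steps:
y(B, N) = 8 + 2*N (y(B, N) = 2*(4 + N) = 8 + 2*N)
E(a, s) = (-46 + s)*(13 + a + s²) (E(a, s) = (a + (s*s + 13))*(s - 46) = (a + (s² + 13))*(-46 + s) = (a + (13 + s²))*(-46 + s) = (13 + a + s²)*(-46 + s) = (-46 + s)*(13 + a + s²))
E(29, y(-7, -2)) - 1*(-3759) = (-598 + (8 + 2*(-2))³ - 46*29 - 46*(8 + 2*(-2))² + 13*(8 + 2*(-2)) + 29*(8 + 2*(-2))) - 1*(-3759) = (-598 + (8 - 4)³ - 1334 - 46*(8 - 4)² + 13*(8 - 4) + 29*(8 - 4)) + 3759 = (-598 + 4³ - 1334 - 46*4² + 13*4 + 29*4) + 3759 = (-598 + 64 - 1334 - 46*16 + 52 + 116) + 3759 = (-598 + 64 - 1334 - 736 + 52 + 116) + 3759 = -2436 + 3759 = 1323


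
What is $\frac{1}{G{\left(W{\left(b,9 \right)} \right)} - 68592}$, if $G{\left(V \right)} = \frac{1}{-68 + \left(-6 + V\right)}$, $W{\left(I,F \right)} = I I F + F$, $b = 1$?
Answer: $- \frac{56}{3841153} \approx -1.4579 \cdot 10^{-5}$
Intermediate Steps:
$W{\left(I,F \right)} = F + F I^{2}$ ($W{\left(I,F \right)} = I^{2} F + F = F I^{2} + F = F + F I^{2}$)
$G{\left(V \right)} = \frac{1}{-74 + V}$
$\frac{1}{G{\left(W{\left(b,9 \right)} \right)} - 68592} = \frac{1}{\frac{1}{-74 + 9 \left(1 + 1^{2}\right)} - 68592} = \frac{1}{\frac{1}{-74 + 9 \left(1 + 1\right)} - 68592} = \frac{1}{\frac{1}{-74 + 9 \cdot 2} - 68592} = \frac{1}{\frac{1}{-74 + 18} - 68592} = \frac{1}{\frac{1}{-56} - 68592} = \frac{1}{- \frac{1}{56} - 68592} = \frac{1}{- \frac{3841153}{56}} = - \frac{56}{3841153}$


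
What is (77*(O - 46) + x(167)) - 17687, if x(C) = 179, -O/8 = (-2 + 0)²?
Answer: -23514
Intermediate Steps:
O = -32 (O = -8*(-2 + 0)² = -8*(-2)² = -8*4 = -32)
(77*(O - 46) + x(167)) - 17687 = (77*(-32 - 46) + 179) - 17687 = (77*(-78) + 179) - 17687 = (-6006 + 179) - 17687 = -5827 - 17687 = -23514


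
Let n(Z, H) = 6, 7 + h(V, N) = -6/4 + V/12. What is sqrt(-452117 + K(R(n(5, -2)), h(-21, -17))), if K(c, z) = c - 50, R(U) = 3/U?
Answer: I*sqrt(1808666)/2 ≈ 672.43*I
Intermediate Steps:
h(V, N) = -17/2 + V/12 (h(V, N) = -7 + (-6/4 + V/12) = -7 + (-6*1/4 + V*(1/12)) = -7 + (-3/2 + V/12) = -17/2 + V/12)
K(c, z) = -50 + c
sqrt(-452117 + K(R(n(5, -2)), h(-21, -17))) = sqrt(-452117 + (-50 + 3/6)) = sqrt(-452117 + (-50 + 3*(1/6))) = sqrt(-452117 + (-50 + 1/2)) = sqrt(-452117 - 99/2) = sqrt(-904333/2) = I*sqrt(1808666)/2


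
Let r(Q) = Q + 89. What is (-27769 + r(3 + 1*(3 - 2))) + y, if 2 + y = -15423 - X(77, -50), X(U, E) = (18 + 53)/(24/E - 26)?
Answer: -28531087/662 ≈ -43098.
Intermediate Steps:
X(U, E) = 71/(-26 + 24/E)
r(Q) = 89 + Q
y = -10209575/662 (y = -2 + (-15423 - (-71)*(-50)/(-24 + 26*(-50))) = -2 + (-15423 - (-71)*(-50)/(-24 - 1300)) = -2 + (-15423 - (-71)*(-50)/(-1324)) = -2 + (-15423 - (-71)*(-50)*(-1)/1324) = -2 + (-15423 - 1*(-1775/662)) = -2 + (-15423 + 1775/662) = -2 - 10208251/662 = -10209575/662 ≈ -15422.)
(-27769 + r(3 + 1*(3 - 2))) + y = (-27769 + (89 + (3 + 1*(3 - 2)))) - 10209575/662 = (-27769 + (89 + (3 + 1*1))) - 10209575/662 = (-27769 + (89 + (3 + 1))) - 10209575/662 = (-27769 + (89 + 4)) - 10209575/662 = (-27769 + 93) - 10209575/662 = -27676 - 10209575/662 = -28531087/662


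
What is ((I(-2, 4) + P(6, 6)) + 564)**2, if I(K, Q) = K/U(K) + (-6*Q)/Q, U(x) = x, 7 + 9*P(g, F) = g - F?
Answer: 25240576/81 ≈ 3.1161e+5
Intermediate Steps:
P(g, F) = -7/9 - F/9 + g/9 (P(g, F) = -7/9 + (g - F)/9 = -7/9 + (-F/9 + g/9) = -7/9 - F/9 + g/9)
I(K, Q) = -5 (I(K, Q) = K/K + (-6*Q)/Q = 1 - 6 = -5)
((I(-2, 4) + P(6, 6)) + 564)**2 = ((-5 + (-7/9 - 1/9*6 + (1/9)*6)) + 564)**2 = ((-5 + (-7/9 - 2/3 + 2/3)) + 564)**2 = ((-5 - 7/9) + 564)**2 = (-52/9 + 564)**2 = (5024/9)**2 = 25240576/81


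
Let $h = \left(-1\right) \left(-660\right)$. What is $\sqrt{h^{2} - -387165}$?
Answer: $\sqrt{822765} \approx 907.06$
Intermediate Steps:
$h = 660$
$\sqrt{h^{2} - -387165} = \sqrt{660^{2} - -387165} = \sqrt{435600 + 387165} = \sqrt{822765}$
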